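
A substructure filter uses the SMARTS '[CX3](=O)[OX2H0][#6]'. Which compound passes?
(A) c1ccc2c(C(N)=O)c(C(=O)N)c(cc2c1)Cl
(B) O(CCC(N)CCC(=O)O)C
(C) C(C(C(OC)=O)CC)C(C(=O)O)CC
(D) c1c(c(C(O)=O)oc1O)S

[CX3](=O)[OX2H0][#6] describes a carbonyl carbon bonded to an oxygen that is itself bonded to carbon (no H on that O) (an ester).
(A) has a primary amide (-C(=O)NH2) but the carbonyl is bonded to N, not to an O-C linkage.
(B) has a carboxylic acid group (-C(=O)OH) but the singly-bonded O carries H (OX2H1, not H0).
(C) contains a methyl-ester group (-C(=O)OCH3), which satisfies every atom and bond constraint.
(D) has a carboxylic acid group (-C(=O)OH) but the singly-bonded O carries H (OX2H1, not H0).
So the answer is (C).

C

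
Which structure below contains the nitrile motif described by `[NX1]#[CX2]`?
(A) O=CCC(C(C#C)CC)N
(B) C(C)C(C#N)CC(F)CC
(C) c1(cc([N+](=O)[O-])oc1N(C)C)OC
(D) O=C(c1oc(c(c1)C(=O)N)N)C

[NX1]#[CX2] describes a nitrogen triple-bonded to a two-connected carbon (a nitrile).
(A) has a primary amino group (-NH2) but the nitrogen is NX3 (three connections), not NX1 triple-bonded.
(B) contains a nitrile (-C#N), which satisfies every atom and bond constraint.
(C) has a nitro group (-[N+](=O)[O-]) but there is no C#N triple bond.
(D) has a primary amino group (-NH2) but the nitrogen is NX3 (three connections), not NX1 triple-bonded.
So the answer is (B).

B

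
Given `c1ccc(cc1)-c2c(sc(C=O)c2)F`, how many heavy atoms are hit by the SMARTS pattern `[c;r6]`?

6

Check the 14 heavy atoms by environment: 1× s (aromatic, in 5-ring) → no; 4× c (aromatic, in 5-ring) → no; 6× c (aromatic, in 6-ring) → match; 1× F (acyclic) → no; 1× C (acyclic) → no; 1× O (acyclic) → no.
That gives 6 matching atoms.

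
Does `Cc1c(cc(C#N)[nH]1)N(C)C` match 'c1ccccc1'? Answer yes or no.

No

The pattern c1ccccc1 describes six aromatic carbons in a ring — a benzene ring.
The closest candidate here is a methyl group (-CH3), but no six-membered all-carbon aromatic ring is present. No other fragment satisfies the full query, so there is no match.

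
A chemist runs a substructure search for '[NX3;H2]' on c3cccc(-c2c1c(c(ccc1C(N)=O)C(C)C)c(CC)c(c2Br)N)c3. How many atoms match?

2

The query [NX3;H2] means: aliphatic N with 3 total connections, two of them H — an -NH2 nitrogen (amine or amide).
Check the 26 heavy atoms by environment: 9× c (aromatic, H0, X3) → no; 7× c (aromatic, H1, X3) → no; 1× C (H2, X4) → no; 3× C (H3, X4) → no; 1× C (H0, X3) → no; 1× O (H0, X1) → no; 2× N (H2, X3) → match; 1× Br (H0, X1) → no; 1× C (H1, X4) → no.
That gives 2 matching atoms.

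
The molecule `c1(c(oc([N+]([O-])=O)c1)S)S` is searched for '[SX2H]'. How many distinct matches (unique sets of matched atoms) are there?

2

[SX2H] is the SMARTS for a thiol: an aliphatic sulfur with two connections, one being H.
The molecule carries 2 separate instances of a thiol (-SH) meeting every constraint; each maps to a distinct set of atoms, giving 2 matches.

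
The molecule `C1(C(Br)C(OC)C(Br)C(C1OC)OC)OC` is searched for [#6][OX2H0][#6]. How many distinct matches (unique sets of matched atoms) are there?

4

[#6][OX2H0][#6] is the SMARTS for an ether: an aliphatic oxygen bridging two carbons with no H on the oxygen.
The molecule carries 4 separate instances of a methoxy ether (-OCH3) meeting every constraint; each maps to a distinct set of atoms, giving 4 matches.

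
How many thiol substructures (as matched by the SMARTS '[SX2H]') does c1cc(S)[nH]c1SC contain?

1

[SX2H] is the SMARTS for a thiol: an aliphatic sulfur with two connections, one being H.
Exactly one fragment in the molecule meets all constraints, giving 1 match.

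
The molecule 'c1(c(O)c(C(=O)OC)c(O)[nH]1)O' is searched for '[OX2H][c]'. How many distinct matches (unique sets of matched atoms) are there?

[OX2H][c] is the SMARTS for a phenol: a hydroxyl oxygen attached to an aromatic carbon.
The molecule carries 3 separate instances of a hydroxyl group (-OH) meeting every constraint; each maps to a distinct set of atoms, giving 3 matches.

3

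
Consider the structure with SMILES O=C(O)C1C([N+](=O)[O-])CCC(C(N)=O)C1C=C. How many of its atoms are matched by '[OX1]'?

4

The query [OX1] means: aliphatic oxygen with one total connection — typically a carbonyl =O or an oxide.
Check the 17 heavy atoms by environment: 6× C (X4) → no; 4× C (X3) → no; 3× O (X1) → match; 1× O (X2) → no; 1× N (charge +1, X3) → no; 1× O (charge -1, X1) → match; 1× N (X3) → no.
Summing the matching environments: 3 + 1 = 4 matching atoms.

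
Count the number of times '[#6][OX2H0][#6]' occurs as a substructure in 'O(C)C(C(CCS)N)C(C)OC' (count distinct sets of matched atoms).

[#6][OX2H0][#6] is the SMARTS for an ether: an aliphatic oxygen bridging two carbons with no H on the oxygen.
The molecule carries 2 separate instances of a methoxy ether (-OCH3) meeting every constraint; each maps to a distinct set of atoms, giving 2 matches.

2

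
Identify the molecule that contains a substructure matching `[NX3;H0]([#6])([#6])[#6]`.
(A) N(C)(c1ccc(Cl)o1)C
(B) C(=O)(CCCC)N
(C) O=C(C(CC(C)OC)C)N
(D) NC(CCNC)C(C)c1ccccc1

A

[NX3;H0]([#6])([#6])[#6] describes a trivalent nitrogen with no H, bonded to three carbons (a tertiary amine).
(A) contains a dimethylamino group (-N(CH3)2), which satisfies every atom and bond constraint.
(B) has a primary amide (-C(=O)NH2) but the amide nitrogen has H2 and only one carbon neighbour.
(C) has a primary amide (-C(=O)NH2) but the amide nitrogen has H2 and only one carbon neighbour.
(D) has an N-methylamino group (-NHCH3) but the nitrogen still has one H (H1), not H0.
So the answer is (A).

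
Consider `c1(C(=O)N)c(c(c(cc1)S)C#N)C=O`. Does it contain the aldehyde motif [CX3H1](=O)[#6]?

The pattern [CX3H1](=O)[#6] describes an sp2 carbon with one H, double-bonded to O and single-bonded to carbon — an aldehyde.
The molecule carries an aldehyde (-CHO), whose atoms satisfy every constraint of the query, so the pattern matches.

Yes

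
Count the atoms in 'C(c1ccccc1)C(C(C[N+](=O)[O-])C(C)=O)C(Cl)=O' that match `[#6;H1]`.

7

The query [#6;H1] means: any carbon bearing exactly one hydrogen.
Check the 19 heavy atoms by environment: 2× C (H2) → no; 2× C (H1) → match; 2× C (H0) → no; 3× O (H0) → no; 1× Cl (H0) → no; 1× c (aromatic, H0) → no; 5× c (aromatic, H1) → match; 1× N (charge +1, H0) → no; 1× O (charge -1, H0) → no; 1× C (H3) → no.
Summing the matching environments: 2 + 5 = 7 matching atoms.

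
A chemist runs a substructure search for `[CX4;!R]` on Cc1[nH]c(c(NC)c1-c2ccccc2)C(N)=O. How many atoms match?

2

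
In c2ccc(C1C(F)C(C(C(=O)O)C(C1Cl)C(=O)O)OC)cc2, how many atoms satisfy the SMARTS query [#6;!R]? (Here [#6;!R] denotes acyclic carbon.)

3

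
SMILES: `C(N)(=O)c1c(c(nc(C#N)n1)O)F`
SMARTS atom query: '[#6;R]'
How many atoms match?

4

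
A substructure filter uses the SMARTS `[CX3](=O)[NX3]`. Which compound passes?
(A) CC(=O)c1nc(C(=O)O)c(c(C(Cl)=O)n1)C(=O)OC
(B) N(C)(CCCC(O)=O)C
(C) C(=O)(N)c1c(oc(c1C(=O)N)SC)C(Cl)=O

[CX3](=O)[NX3] describes a carbonyl carbon bonded to a trivalent nitrogen (an amide).
(A) has a carboxylic acid group (-C(=O)OH) but the carbonyl is bonded to O, not to an NX3 nitrogen.
(B) has a carboxylic acid group (-C(=O)OH) but the carbonyl is bonded to O, not to an NX3 nitrogen.
(C) contains a primary amide (-C(=O)NH2), which satisfies every atom and bond constraint.
So the answer is (C).

C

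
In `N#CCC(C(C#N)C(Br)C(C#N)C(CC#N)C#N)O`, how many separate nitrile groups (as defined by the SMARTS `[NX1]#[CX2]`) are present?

[NX1]#[CX2] is the SMARTS for a nitrile: a nitrogen triple-bonded to a two-connected carbon.
The molecule carries 5 separate instances of a nitrile (-C#N) meeting every constraint; each maps to a distinct set of atoms, giving 5 matches.

5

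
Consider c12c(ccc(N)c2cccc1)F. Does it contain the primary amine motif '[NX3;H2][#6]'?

Yes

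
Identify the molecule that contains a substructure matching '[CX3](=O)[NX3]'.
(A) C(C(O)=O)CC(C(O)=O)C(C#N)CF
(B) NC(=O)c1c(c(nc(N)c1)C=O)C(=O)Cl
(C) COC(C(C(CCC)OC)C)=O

B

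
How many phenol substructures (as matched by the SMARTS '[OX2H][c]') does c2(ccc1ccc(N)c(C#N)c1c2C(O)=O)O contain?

[OX2H][c] is the SMARTS for a phenol: a hydroxyl oxygen attached to an aromatic carbon.
Exactly one fragment in the molecule meets all constraints, giving 1 match.

1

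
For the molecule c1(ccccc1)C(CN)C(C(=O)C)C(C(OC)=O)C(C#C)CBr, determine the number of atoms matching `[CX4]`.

8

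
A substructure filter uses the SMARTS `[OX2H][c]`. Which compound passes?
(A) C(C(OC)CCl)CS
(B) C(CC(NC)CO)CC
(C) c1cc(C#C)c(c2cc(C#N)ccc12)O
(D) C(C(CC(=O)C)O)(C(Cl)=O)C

[OX2H][c] describes a hydroxyl oxygen attached to an aromatic carbon (a phenol).
(A) has a methoxy ether (-OCH3) but the oxygen has H0, not H1.
(B) has a hydroxyl group (-OH) but the -OH is on an aliphatic carbon, not an aromatic c.
(C) contains a hydroxyl group (-OH), which satisfies every atom and bond constraint.
(D) has a hydroxyl group (-OH) but the -OH is on an aliphatic carbon, not an aromatic c.
So the answer is (C).

C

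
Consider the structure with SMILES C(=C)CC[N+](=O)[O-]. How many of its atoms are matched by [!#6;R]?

0

The query [!#6;R] means: non-carbon atom that is part of a ring.
Check the 7 heavy atoms by environment: 4× C (acyclic) → no; 1× N (charge +1, acyclic) → no; 1× O (charge -1, acyclic) → no; 1× O (acyclic) → no.
No environment satisfies the query, so 0 matching atoms.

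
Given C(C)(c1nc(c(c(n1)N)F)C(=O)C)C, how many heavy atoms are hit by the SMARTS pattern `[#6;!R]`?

5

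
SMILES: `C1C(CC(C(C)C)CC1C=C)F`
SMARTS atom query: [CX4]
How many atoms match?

9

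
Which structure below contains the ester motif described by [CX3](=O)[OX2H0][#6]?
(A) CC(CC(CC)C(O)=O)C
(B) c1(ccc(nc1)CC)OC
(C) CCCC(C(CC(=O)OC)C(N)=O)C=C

[CX3](=O)[OX2H0][#6] describes a carbonyl carbon bonded to an oxygen that is itself bonded to carbon (no H on that O) (an ester).
(A) has a carboxylic acid group (-C(=O)OH) but the singly-bonded O carries H (OX2H1, not H0).
(B) has a methoxy ether (-OCH3) but the ether oxygen is not adjacent to a C=O carbon.
(C) contains a methyl-ester group (-C(=O)OCH3), which satisfies every atom and bond constraint.
So the answer is (C).

C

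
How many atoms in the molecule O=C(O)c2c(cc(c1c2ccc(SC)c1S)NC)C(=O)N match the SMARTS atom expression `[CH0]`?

2

Check the 21 heavy atoms by environment: 7× c (aromatic, H0) → no; 3× c (aromatic, H1) → no; 1× S (H0) → no; 2× C (H3) → no; 1× S (H1) → no; 2× C (H0) → match; 2× O (H0) → no; 1× N (H2) → no; 1× O (H1) → no; 1× N (H1) → no.
That gives 2 matching atoms.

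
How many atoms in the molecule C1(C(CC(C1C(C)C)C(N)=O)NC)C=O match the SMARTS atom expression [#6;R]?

Check the 15 heavy atoms by environment: 5× C (in 5-ring) → match; 6× C (acyclic) → no; 2× O (acyclic) → no; 2× N (acyclic) → no.
That gives 5 matching atoms.

5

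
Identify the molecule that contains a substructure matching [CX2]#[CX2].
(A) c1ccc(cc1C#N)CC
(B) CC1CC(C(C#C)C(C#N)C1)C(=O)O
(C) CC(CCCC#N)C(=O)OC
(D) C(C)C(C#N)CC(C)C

[CX2]#[CX2] describes a carbon-carbon triple bond (an alkyne).
(A) has a nitrile (-C#N) but the triple bond is C#N, not C#C.
(B) contains an ethynyl group (-C#CH), which satisfies every atom and bond constraint.
(C) has a nitrile (-C#N) but the triple bond is C#N, not C#C.
(D) has a nitrile (-C#N) but the triple bond is C#N, not C#C.
So the answer is (B).

B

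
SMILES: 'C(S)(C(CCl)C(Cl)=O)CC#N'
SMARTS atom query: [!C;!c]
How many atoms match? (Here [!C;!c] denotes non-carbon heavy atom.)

5

The query [!C;!c] means: neither aliphatic nor aromatic carbon — same as [!#6].
Check the 11 heavy atoms by environment: 6× C → no; 2× Cl → match; 1× O → match; 1× S → match; 1× N → match.
Summing the matching environments: 2 + 1 + 1 + 1 = 5 matching atoms.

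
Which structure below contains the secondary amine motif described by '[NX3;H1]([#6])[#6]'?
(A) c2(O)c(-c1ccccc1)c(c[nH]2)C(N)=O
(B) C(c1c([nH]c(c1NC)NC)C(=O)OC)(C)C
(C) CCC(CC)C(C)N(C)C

[NX3;H1]([#6])[#6] describes a trivalent nitrogen with one H, bonded to two carbons (a secondary amine).
(A) has a primary amide (-C(=O)NH2) but the -C(=O)NH2 nitrogen has H2, not H1.
(B) contains an N-methylamino group (-NHCH3), which satisfies every atom and bond constraint.
(C) has a dimethylamino group (-N(CH3)2) but the nitrogen has H0, not H1.
So the answer is (B).

B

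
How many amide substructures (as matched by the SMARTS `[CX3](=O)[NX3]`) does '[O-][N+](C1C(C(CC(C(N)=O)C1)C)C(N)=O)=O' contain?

2

[CX3](=O)[NX3] is the SMARTS for an amide: a carbonyl carbon bonded to a trivalent nitrogen.
The molecule carries 2 separate instances of a primary amide (-C(=O)NH2) meeting every constraint; each maps to a distinct set of atoms, giving 2 matches.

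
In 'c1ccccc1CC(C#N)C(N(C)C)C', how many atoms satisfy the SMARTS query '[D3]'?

The query [D3] means: atom with exactly three heavy-atom neighbours.
Check the 15 heavy atoms by environment: 3× C (D1) → no; 2× C (D3) → match; 2× C (D2) → no; 1× c (aromatic, D3) → match; 5× c (aromatic, D2) → no; 1× N (D1) → no; 1× N (D3) → match.
Summing the matching environments: 2 + 1 + 1 = 4 matching atoms.

4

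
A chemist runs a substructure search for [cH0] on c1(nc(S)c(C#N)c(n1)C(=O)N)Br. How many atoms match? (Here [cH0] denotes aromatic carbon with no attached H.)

4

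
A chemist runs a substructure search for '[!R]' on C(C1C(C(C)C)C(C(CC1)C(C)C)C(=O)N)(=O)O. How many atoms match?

12

The query [!R] means: !R matches any atom not in a ring.
Check the 18 heavy atoms by environment: 6× C (in 6-ring) → no; 8× C (acyclic) → match; 3× O (acyclic) → match; 1× N (acyclic) → match.
Summing the matching environments: 8 + 3 + 1 = 12 matching atoms.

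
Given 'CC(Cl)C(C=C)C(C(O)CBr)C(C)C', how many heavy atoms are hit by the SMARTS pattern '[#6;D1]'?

4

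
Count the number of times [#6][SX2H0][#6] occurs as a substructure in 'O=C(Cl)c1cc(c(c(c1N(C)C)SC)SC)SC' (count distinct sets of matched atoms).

[#6][SX2H0][#6] is the SMARTS for a thioether: an aliphatic sulfur bridging two carbons with no H on the sulfur.
The molecule carries 3 separate instances of a methylthio ether (-SCH3) meeting every constraint; each maps to a distinct set of atoms, giving 3 matches.

3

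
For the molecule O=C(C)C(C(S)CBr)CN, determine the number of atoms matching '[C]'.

The query [C] means: uppercase C matches aliphatic (non-aromatic) carbon only.
Check the 10 heavy atoms by environment: 6× C → match; 1× O → no; 1× Br → no; 1× S → no; 1× N → no.
That gives 6 matching atoms.

6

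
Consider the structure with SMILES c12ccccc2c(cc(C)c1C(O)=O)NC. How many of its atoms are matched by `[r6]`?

10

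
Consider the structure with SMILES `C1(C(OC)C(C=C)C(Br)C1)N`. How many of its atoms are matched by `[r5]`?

The query [r5] means: r5 matches atoms in a five-membered ring.
Check the 11 heavy atoms by environment: 5× C (in 5-ring) → match; 3× C (acyclic) → no; 1× N (acyclic) → no; 1× O (acyclic) → no; 1× Br (acyclic) → no.
That gives 5 matching atoms.

5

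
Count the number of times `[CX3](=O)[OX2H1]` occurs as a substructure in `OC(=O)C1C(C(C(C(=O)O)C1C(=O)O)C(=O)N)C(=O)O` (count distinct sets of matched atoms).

[CX3](=O)[OX2H1] is the SMARTS for a carboxylic acid: an sp2 carbon double-bonded to O and single-bonded to an -OH oxygen.
The molecule carries 4 separate instances of a carboxylic acid group (-C(=O)OH) meeting every constraint; each maps to a distinct set of atoms, giving 4 matches.

4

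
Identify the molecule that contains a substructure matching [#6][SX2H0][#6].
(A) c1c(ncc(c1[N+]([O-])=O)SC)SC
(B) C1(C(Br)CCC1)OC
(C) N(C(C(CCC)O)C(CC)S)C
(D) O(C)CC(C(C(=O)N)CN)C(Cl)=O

A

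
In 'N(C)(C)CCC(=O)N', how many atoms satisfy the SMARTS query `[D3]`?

2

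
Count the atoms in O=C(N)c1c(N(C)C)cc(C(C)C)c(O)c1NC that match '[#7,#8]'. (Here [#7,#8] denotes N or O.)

The query [#7,#8] means: nitrogen or oxygen (comma = OR).
Check the 18 heavy atoms by environment: 6× c (aromatic) → no; 2× O → match; 7× C → no; 3× N → match.
Summing the matching environments: 2 + 3 = 5 matching atoms.

5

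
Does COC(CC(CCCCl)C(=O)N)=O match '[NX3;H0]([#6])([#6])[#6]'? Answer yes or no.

The pattern [NX3;H0]([#6])([#6])[#6] describes a trivalent nitrogen with no H, bonded to three carbons — a tertiary amine.
The closest candidate here is a primary amide (-C(=O)NH2), but the amide nitrogen has H2 and only one carbon neighbour. No other fragment satisfies the full query, so there is no match.

No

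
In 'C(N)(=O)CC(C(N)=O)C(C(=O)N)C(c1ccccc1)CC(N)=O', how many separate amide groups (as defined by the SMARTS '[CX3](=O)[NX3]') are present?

4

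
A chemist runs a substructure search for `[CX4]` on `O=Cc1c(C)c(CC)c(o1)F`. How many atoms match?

The query [CX4] means: C with X4: aliphatic carbon with exactly 4 total connections (bonds + H).
Check the 11 heavy atoms by environment: 1× o (aromatic, X2) → no; 4× c (aromatic, X3) → no; 1× C (X3) → no; 1× O (X1) → no; 1× F (X1) → no; 3× C (X4) → match.
That gives 3 matching atoms.

3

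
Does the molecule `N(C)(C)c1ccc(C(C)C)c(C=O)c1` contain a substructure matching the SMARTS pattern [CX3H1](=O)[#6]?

Yes

The pattern [CX3H1](=O)[#6] describes an sp2 carbon with one H, double-bonded to O and single-bonded to carbon — an aldehyde.
The molecule carries an aldehyde (-CHO), whose atoms satisfy every constraint of the query, so the pattern matches.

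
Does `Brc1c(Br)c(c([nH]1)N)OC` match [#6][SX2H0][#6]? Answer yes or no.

No

The pattern [#6][SX2H0][#6] describes an aliphatic sulfur bridging two carbons with no H on the sulfur — a thioether.
The closest candidate here is a methoxy ether (-OCH3), but the bridging atom is O, not S. No other fragment satisfies the full query, so there is no match.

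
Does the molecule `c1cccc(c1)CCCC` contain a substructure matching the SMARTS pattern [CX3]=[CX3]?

No

The pattern [CX3]=[CX3] describes a non-aromatic C=C double bond between two sp2 carbons — an alkene.
The closest candidate here is an ethyl group (-CH2CH3), but its C-C bond is a single bond between CX4 carbons, not CX3=CX3. No other fragment satisfies the full query, so there is no match.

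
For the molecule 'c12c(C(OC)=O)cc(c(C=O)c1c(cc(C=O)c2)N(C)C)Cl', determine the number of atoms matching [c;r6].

Check the 22 heavy atoms by environment: 10× c (aromatic, in 6-ring) → match; 1× N (acyclic) → no; 6× C (acyclic) → no; 4× O (acyclic) → no; 1× Cl (acyclic) → no.
That gives 10 matching atoms.

10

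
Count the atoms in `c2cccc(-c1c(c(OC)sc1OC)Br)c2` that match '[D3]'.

Check the 16 heavy atoms by environment: 1× s (aromatic, D2) → no; 5× c (aromatic, D3) → match; 1× Br (D1) → no; 5× c (aromatic, D2) → no; 2× O (D2) → no; 2× C (D1) → no.
That gives 5 matching atoms.

5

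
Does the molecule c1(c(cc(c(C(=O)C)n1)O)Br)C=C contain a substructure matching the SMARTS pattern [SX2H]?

No

The pattern [SX2H] describes an aliphatic sulfur with two connections, one being H — a thiol.
The closest candidate here is a hydroxyl group (-OH), but it is an -OH, not an -SH. No other fragment satisfies the full query, so there is no match.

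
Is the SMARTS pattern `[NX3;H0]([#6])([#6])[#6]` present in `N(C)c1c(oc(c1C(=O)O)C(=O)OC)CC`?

The pattern [NX3;H0]([#6])([#6])[#6] describes a trivalent nitrogen with no H, bonded to three carbons — a tertiary amine.
The closest candidate here is an N-methylamino group (-NHCH3), but the nitrogen still has one H (H1), not H0. No other fragment satisfies the full query, so there is no match.

No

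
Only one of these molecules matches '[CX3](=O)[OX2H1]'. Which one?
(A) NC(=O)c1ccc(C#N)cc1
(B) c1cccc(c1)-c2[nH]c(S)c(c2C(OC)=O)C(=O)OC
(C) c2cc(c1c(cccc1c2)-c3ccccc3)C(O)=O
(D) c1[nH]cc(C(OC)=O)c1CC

C

[CX3](=O)[OX2H1] describes an sp2 carbon double-bonded to O and single-bonded to an -OH oxygen (a carboxylic acid).
(A) has a primary amide (-C(=O)NH2) but the carbonyl is bonded to N, not to an -OH oxygen.
(B) has a methyl-ester group (-C(=O)OCH3) but the singly-bonded O has no H (OX2H0, not OX2H1).
(C) contains a carboxylic acid group (-C(=O)OH), which satisfies every atom and bond constraint.
(D) has a methyl-ester group (-C(=O)OCH3) but the singly-bonded O has no H (OX2H0, not OX2H1).
So the answer is (C).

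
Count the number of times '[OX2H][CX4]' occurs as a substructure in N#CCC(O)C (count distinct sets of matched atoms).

[OX2H][CX4] is the SMARTS for an aliphatic alcohol: a hydroxyl oxygen bound to an sp3 (X4) carbon.
Exactly one fragment in the molecule meets all constraints, giving 1 match.

1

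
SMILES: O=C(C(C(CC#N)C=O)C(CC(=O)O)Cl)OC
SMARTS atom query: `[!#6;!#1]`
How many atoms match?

7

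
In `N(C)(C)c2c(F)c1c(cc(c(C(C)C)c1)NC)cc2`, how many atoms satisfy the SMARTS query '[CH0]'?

0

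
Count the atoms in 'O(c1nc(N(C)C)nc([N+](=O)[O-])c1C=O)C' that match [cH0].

4

The query [cH0] means: aromatic carbon with no attached hydrogen (substituted or ring-fusion).
Check the 16 heavy atoms by environment: 2× n (aromatic, H0) → no; 4× c (aromatic, H0) → match; 1× N (H0) → no; 3× C (H3) → no; 1× N (charge +1, H0) → no; 1× O (charge -1, H0) → no; 3× O (H0) → no; 1× C (H1) → no.
That gives 4 matching atoms.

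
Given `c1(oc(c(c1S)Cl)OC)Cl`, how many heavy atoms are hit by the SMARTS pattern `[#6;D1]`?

The query [#6;D1] means: carbon bonded to exactly one heavy atom.
Check the 10 heavy atoms by environment: 1× o (aromatic, D2) → no; 4× c (aromatic, D3) → no; 2× Cl (D1) → no; 1× O (D2) → no; 1× C (D1) → match; 1× S (D1) → no.
That gives 1 matching atom.

1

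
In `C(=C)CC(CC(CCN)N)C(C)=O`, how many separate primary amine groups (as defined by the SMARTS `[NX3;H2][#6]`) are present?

[NX3;H2][#6] is the SMARTS for a primary amine: a trivalent nitrogen with two H attached to carbon.
The molecule carries 2 separate instances of a primary amino group (-NH2) meeting every constraint; each maps to a distinct set of atoms, giving 2 matches.

2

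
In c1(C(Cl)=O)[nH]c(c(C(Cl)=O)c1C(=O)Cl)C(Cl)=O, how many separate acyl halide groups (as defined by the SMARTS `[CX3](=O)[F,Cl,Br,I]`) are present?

4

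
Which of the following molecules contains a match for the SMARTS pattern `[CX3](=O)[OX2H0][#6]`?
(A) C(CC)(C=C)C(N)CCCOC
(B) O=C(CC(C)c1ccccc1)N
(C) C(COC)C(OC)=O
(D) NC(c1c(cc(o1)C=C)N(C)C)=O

[CX3](=O)[OX2H0][#6] describes a carbonyl carbon bonded to an oxygen that is itself bonded to carbon (no H on that O) (an ester).
(A) has a methoxy ether (-OCH3) but the ether oxygen is not adjacent to a C=O carbon.
(B) has a primary amide (-C(=O)NH2) but the carbonyl is bonded to N, not to an O-C linkage.
(C) contains a methyl-ester group (-C(=O)OCH3), which satisfies every atom and bond constraint.
(D) has a primary amide (-C(=O)NH2) but the carbonyl is bonded to N, not to an O-C linkage.
So the answer is (C).

C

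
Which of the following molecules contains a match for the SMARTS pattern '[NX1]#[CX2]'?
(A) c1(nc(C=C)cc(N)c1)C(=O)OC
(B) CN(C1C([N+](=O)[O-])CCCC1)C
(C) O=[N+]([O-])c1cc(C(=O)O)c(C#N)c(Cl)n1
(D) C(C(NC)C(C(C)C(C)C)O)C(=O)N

C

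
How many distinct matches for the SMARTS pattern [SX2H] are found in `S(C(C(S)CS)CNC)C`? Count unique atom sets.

2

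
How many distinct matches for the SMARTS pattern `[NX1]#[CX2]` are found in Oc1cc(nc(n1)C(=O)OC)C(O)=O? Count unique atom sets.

0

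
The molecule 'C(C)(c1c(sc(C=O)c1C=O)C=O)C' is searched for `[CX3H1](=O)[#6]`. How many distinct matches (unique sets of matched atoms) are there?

3

[CX3H1](=O)[#6] is the SMARTS for an aldehyde: an sp2 carbon with one H, double-bonded to O and single-bonded to carbon.
The molecule carries 3 separate instances of an aldehyde (-CHO) meeting every constraint; each maps to a distinct set of atoms, giving 3 matches.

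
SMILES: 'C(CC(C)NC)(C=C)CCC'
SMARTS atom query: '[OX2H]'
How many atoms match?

0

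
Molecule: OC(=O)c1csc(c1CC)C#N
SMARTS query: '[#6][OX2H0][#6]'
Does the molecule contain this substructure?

No

The pattern [#6][OX2H0][#6] describes an aliphatic oxygen bridging two carbons with no H on the oxygen — an ether.
The closest candidate here is a carboxylic acid group (-C(=O)OH), but the -OH oxygen has H1; the =O is OX1, not OX2. No other fragment satisfies the full query, so there is no match.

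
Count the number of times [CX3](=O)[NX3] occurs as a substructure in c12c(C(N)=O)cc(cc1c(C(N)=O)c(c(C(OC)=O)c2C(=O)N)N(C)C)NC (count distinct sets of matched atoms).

[CX3](=O)[NX3] is the SMARTS for an amide: a carbonyl carbon bonded to a trivalent nitrogen.
The molecule carries 3 separate instances of a primary amide (-C(=O)NH2) meeting every constraint; each maps to a distinct set of atoms, giving 3 matches.

3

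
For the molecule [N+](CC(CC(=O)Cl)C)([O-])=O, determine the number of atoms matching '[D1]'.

5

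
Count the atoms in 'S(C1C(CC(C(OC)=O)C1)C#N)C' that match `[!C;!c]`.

Check the 13 heavy atoms by environment: 9× C → no; 1× N → match; 1× S → match; 2× O → match.
Summing the matching environments: 1 + 1 + 2 = 4 matching atoms.

4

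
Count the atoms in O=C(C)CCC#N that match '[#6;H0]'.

The query [#6;H0] means: any carbon with no attached hydrogen.
Check the 7 heavy atoms by environment: 2× C (H2) → no; 2× C (H0) → match; 1× N (H0) → no; 1× O (H0) → no; 1× C (H3) → no.
That gives 2 matching atoms.

2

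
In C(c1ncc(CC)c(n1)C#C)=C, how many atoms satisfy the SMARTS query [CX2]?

2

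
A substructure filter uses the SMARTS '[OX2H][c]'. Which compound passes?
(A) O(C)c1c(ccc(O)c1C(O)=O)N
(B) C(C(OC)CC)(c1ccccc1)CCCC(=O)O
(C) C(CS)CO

A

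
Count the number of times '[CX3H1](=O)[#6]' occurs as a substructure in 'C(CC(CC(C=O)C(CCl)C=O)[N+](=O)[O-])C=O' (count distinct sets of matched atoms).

3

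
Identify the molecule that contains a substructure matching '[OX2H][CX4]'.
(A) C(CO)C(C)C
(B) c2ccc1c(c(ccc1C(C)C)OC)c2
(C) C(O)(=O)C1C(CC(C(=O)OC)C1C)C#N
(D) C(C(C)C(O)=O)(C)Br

A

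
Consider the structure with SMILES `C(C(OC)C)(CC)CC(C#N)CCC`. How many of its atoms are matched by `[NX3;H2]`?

Check the 14 heavy atoms by environment: 4× C (H2, X4) → no; 3× C (H1, X4) → no; 4× C (H3, X4) → no; 1× C (H0, X2) → no; 1× N (H0, X1) → no; 1× O (H0, X2) → no.
No environment satisfies the query, so 0 matching atoms.

0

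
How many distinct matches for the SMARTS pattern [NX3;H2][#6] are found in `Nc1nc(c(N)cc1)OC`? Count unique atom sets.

2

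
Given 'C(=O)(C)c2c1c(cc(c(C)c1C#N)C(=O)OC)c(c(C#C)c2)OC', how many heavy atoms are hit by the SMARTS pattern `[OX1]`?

2

The query [OX1] means: aliphatic oxygen with one total connection — typically a carbonyl =O or an oxide.
Check the 24 heavy atoms by environment: 10× c (aromatic, X3) → no; 2× O (X2) → no; 4× C (X4) → no; 3× C (X2) → no; 1× N (X1) → no; 2× C (X3) → no; 2× O (X1) → match.
That gives 2 matching atoms.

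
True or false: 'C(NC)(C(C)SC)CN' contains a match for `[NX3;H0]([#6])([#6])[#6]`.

False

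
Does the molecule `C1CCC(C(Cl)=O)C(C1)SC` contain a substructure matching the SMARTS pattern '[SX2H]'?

The pattern [SX2H] describes an aliphatic sulfur with two connections, one being H — a thiol.
The closest candidate here is a methylthio ether (-SCH3), but the sulfur has H0 (bonded to two carbons), not H1. No other fragment satisfies the full query, so there is no match.

No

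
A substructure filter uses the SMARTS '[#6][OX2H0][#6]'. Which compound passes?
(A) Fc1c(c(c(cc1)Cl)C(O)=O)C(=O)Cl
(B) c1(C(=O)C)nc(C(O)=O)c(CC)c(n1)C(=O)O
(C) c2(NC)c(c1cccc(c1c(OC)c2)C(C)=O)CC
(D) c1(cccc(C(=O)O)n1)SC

C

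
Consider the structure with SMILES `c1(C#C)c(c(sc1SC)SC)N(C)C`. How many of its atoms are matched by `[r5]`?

5

Check the 14 heavy atoms by environment: 1× s (aromatic, in 5-ring) → match; 4× c (aromatic, in 5-ring) → match; 2× S (acyclic) → no; 6× C (acyclic) → no; 1× N (acyclic) → no.
Summing the matching environments: 1 + 4 = 5 matching atoms.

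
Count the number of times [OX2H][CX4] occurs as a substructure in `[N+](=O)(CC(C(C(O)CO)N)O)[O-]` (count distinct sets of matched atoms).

3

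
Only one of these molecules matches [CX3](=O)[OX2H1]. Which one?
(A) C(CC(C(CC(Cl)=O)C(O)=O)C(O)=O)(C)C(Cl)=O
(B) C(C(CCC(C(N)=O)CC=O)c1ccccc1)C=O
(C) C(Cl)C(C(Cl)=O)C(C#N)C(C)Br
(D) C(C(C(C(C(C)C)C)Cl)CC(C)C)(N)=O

A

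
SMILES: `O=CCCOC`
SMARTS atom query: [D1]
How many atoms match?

The query [D1] means: atom with exactly one heavy-atom neighbour (degree 1).
Check the 6 heavy atoms by environment: 3× C (D2) → no; 1× O (D1) → match; 1× O (D2) → no; 1× C (D1) → match.
Summing the matching environments: 1 + 1 = 2 matching atoms.

2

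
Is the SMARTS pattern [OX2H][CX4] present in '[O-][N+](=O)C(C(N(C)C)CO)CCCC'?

Yes

The pattern [OX2H][CX4] describes a hydroxyl oxygen bound to an sp3 (X4) carbon — an aliphatic alcohol.
The molecule carries a hydroxyl group (-OH), whose atoms satisfy every constraint of the query, so the pattern matches.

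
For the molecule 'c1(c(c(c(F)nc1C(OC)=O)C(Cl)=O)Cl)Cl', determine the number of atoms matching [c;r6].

The query [c;r6] means: aromatic carbon that belongs to a six-membered ring.
Check the 16 heavy atoms by environment: 1× n (aromatic, in 6-ring) → no; 5× c (aromatic, in 6-ring) → match; 3× C (acyclic) → no; 3× O (acyclic) → no; 3× Cl (acyclic) → no; 1× F (acyclic) → no.
That gives 5 matching atoms.

5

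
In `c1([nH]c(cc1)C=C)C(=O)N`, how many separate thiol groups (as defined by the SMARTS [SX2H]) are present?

0

[SX2H] is the SMARTS for a thiol: an aliphatic sulfur with two connections, one being H.
No fragment in the molecule satisfies every constraint, giving 0 matches.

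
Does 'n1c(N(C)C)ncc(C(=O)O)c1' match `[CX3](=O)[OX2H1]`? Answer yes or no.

The pattern [CX3](=O)[OX2H1] describes an sp2 carbon double-bonded to O and single-bonded to an -OH oxygen — a carboxylic acid.
The molecule carries a carboxylic acid group (-C(=O)OH), whose atoms satisfy every constraint of the query, so the pattern matches.

Yes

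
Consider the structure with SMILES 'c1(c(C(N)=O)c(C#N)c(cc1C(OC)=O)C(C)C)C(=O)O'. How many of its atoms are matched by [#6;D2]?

2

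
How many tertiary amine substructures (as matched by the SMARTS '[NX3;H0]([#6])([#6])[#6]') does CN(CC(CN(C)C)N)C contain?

2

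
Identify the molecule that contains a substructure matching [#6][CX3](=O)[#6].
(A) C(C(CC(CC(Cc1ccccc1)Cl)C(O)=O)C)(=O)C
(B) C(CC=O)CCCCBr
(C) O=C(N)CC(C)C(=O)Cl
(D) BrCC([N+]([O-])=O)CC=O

[#6][CX3](=O)[#6] describes a carbonyl carbon (no H) flanked by two carbons (a ketone).
(A) contains an acetyl/ketone group (-C(=O)CH3), which satisfies every atom and bond constraint.
(B) has an aldehyde (-CHO) but the carbonyl carbon has H1, so it is not flanked by two carbons.
(C) has a primary amide (-C(=O)NH2) but one neighbour of the carbonyl carbon is N, not C.
(D) has an aldehyde (-CHO) but the carbonyl carbon has H1, so it is not flanked by two carbons.
So the answer is (A).

A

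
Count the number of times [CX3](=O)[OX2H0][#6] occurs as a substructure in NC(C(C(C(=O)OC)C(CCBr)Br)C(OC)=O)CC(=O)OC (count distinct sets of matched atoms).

[CX3](=O)[OX2H0][#6] is the SMARTS for an ester: a carbonyl carbon bonded to an oxygen that is itself bonded to carbon (no H on that O).
The molecule carries 3 separate instances of a methyl-ester group (-C(=O)OCH3) meeting every constraint; each maps to a distinct set of atoms, giving 3 matches.

3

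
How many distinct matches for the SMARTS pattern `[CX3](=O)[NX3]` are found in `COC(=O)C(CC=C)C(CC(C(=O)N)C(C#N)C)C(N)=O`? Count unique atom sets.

2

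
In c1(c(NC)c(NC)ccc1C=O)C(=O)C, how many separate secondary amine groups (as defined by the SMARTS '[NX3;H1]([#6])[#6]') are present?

2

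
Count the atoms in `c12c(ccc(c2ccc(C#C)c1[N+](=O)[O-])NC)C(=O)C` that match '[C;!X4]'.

3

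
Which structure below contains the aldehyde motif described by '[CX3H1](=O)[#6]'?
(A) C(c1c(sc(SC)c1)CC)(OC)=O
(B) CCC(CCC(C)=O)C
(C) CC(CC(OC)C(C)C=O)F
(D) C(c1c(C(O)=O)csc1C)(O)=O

[CX3H1](=O)[#6] describes an sp2 carbon with one H, double-bonded to O and single-bonded to carbon (an aldehyde).
(A) has a methyl-ester group (-C(=O)OCH3) but the carbonyl carbon has H0, not H1.
(B) has an acetyl/ketone group (-C(=O)CH3) but the carbonyl carbon has H0 (two carbon neighbours), not H1.
(C) contains an aldehyde (-CHO), which satisfies every atom and bond constraint.
(D) has a carboxylic acid group (-C(=O)OH) but the carbonyl carbon has H0 and is bonded to O, not H1.
So the answer is (C).

C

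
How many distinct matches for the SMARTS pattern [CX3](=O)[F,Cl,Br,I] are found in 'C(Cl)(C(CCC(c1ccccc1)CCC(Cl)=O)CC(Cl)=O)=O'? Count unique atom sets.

[CX3](=O)[F,Cl,Br,I] is the SMARTS for an acyl halide: a carbonyl carbon bonded to a halogen.
The molecule carries 3 separate instances of an acyl chloride (-C(=O)Cl) meeting every constraint; each maps to a distinct set of atoms, giving 3 matches.

3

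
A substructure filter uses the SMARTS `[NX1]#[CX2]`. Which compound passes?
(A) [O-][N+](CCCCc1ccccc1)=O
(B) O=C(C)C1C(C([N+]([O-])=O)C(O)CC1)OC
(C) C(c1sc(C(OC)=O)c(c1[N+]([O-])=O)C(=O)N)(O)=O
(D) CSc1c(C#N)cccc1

[NX1]#[CX2] describes a nitrogen triple-bonded to a two-connected carbon (a nitrile).
(A) has a nitro group (-[N+](=O)[O-]) but there is no C#N triple bond.
(B) has a nitro group (-[N+](=O)[O-]) but there is no C#N triple bond.
(C) has a primary amide (-C(=O)NH2) but the nitrogen is NX3, not NX1.
(D) contains a nitrile (-C#N), which satisfies every atom and bond constraint.
So the answer is (D).

D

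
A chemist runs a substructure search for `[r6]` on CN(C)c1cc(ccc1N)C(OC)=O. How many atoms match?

6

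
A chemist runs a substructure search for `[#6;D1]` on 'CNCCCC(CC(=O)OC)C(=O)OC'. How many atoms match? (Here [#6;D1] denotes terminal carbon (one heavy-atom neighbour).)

The query [#6;D1] means: carbon bonded to exactly one heavy atom.
Check the 15 heavy atoms by environment: 4× C (D2) → no; 3× C (D3) → no; 1× N (D2) → no; 3× C (D1) → match; 2× O (D1) → no; 2× O (D2) → no.
That gives 3 matching atoms.

3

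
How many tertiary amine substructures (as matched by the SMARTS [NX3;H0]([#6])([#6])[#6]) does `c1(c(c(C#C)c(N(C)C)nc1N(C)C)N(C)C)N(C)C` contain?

4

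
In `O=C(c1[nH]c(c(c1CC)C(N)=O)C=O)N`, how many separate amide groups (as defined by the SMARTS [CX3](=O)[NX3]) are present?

[CX3](=O)[NX3] is the SMARTS for an amide: a carbonyl carbon bonded to a trivalent nitrogen.
The molecule carries 2 separate instances of a primary amide (-C(=O)NH2) meeting every constraint; each maps to a distinct set of atoms, giving 2 matches.

2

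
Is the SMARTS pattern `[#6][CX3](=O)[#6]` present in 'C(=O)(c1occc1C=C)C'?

Yes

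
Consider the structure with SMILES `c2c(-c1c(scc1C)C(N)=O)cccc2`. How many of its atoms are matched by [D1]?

3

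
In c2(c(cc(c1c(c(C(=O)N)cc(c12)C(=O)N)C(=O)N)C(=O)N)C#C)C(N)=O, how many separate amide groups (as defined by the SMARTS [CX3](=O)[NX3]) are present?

5

[CX3](=O)[NX3] is the SMARTS for an amide: a carbonyl carbon bonded to a trivalent nitrogen.
The molecule carries 5 separate instances of a primary amide (-C(=O)NH2) meeting every constraint; each maps to a distinct set of atoms, giving 5 matches.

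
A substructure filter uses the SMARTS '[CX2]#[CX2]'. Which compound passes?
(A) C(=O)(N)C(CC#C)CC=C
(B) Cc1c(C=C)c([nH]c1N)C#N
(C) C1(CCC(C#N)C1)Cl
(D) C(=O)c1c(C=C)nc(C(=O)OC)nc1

A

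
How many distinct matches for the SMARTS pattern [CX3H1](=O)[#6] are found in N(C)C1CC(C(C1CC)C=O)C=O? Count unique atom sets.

[CX3H1](=O)[#6] is the SMARTS for an aldehyde: an sp2 carbon with one H, double-bonded to O and single-bonded to carbon.
The molecule carries 2 separate instances of an aldehyde (-CHO) meeting every constraint; each maps to a distinct set of atoms, giving 2 matches.

2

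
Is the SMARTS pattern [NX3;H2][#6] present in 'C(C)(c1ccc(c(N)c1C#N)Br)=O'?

The pattern [NX3;H2][#6] describes a trivalent nitrogen with two H attached to carbon — a primary amine.
The molecule carries a primary amino group (-NH2), whose atoms satisfy every constraint of the query, so the pattern matches.

Yes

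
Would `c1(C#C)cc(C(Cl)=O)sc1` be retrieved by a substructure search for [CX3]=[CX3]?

No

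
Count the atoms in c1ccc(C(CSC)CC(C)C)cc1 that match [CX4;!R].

Check the 14 heavy atoms by environment: 7× C (X4, acyclic) → match; 1× S (X2, acyclic) → no; 6× c (aromatic, X3, in 6-ring) → no.
That gives 7 matching atoms.

7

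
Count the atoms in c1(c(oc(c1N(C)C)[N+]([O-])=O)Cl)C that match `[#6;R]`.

4

The query [#6;R] means: carbon that is part of a ring.
Check the 13 heavy atoms by environment: 1× o (aromatic, in 5-ring) → no; 4× c (aromatic, in 5-ring) → match; 1× Cl (acyclic) → no; 1× N (charge +1, acyclic) → no; 1× O (charge -1, acyclic) → no; 1× O (acyclic) → no; 1× N (acyclic) → no; 3× C (acyclic) → no.
That gives 4 matching atoms.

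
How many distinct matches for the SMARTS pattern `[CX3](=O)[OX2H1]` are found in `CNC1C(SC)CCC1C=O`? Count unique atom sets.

[CX3](=O)[OX2H1] is the SMARTS for a carboxylic acid: an sp2 carbon double-bonded to O and single-bonded to an -OH oxygen.
The molecule has an aldehyde (-CHO), but there is no singly-bonded oxygen on the carbonyl carbon; nothing else fits, so there are 0 matches.

0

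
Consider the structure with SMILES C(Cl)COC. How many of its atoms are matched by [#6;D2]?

2

Check the 5 heavy atoms by environment: 2× C (D2) → match; 1× O (D2) → no; 1× C (D1) → no; 1× Cl (D1) → no.
That gives 2 matching atoms.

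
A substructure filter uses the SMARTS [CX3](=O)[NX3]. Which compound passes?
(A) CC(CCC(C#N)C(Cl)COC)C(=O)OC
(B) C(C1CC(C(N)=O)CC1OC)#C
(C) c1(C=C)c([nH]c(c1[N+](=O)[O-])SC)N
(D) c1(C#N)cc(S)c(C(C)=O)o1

B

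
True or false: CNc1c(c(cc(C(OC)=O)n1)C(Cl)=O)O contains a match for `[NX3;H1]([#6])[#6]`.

True

The pattern [NX3;H1]([#6])[#6] describes a trivalent nitrogen with one H, bonded to two carbons — a secondary amine.
The molecule carries an N-methylamino group (-NHCH3), whose atoms satisfy every constraint of the query, so the pattern matches.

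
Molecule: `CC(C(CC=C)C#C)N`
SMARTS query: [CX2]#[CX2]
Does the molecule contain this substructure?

Yes

The pattern [CX2]#[CX2] describes a carbon-carbon triple bond — an alkyne.
The molecule carries an ethynyl group (-C#CH), whose atoms satisfy every constraint of the query, so the pattern matches.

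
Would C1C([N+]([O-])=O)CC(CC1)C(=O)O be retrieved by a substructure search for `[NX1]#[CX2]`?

No

The pattern [NX1]#[CX2] describes a nitrogen triple-bonded to a two-connected carbon — a nitrile.
The closest candidate here is a nitro group (-[N+](=O)[O-]), but there is no C#N triple bond. No other fragment satisfies the full query, so there is no match.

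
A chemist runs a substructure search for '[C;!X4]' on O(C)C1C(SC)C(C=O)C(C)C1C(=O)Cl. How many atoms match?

2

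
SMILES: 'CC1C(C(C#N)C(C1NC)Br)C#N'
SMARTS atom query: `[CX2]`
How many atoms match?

2

Check the 13 heavy atoms by environment: 7× C (X4) → no; 2× C (X2) → match; 2× N (X1) → no; 1× N (X3) → no; 1× Br (X1) → no.
That gives 2 matching atoms.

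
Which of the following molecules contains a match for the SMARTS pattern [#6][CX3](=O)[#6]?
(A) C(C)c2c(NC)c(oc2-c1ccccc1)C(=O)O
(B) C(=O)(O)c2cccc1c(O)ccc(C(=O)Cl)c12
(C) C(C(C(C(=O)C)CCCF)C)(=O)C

C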